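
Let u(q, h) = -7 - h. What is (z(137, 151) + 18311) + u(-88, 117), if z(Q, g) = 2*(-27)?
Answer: 18133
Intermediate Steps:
z(Q, g) = -54
(z(137, 151) + 18311) + u(-88, 117) = (-54 + 18311) + (-7 - 1*117) = 18257 + (-7 - 117) = 18257 - 124 = 18133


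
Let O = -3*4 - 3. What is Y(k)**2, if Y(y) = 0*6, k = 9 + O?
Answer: 0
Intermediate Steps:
O = -15 (O = -12 - 3 = -15)
k = -6 (k = 9 - 15 = -6)
Y(y) = 0
Y(k)**2 = 0**2 = 0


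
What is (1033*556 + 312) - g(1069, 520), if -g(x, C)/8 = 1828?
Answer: 589284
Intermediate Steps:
g(x, C) = -14624 (g(x, C) = -8*1828 = -14624)
(1033*556 + 312) - g(1069, 520) = (1033*556 + 312) - 1*(-14624) = (574348 + 312) + 14624 = 574660 + 14624 = 589284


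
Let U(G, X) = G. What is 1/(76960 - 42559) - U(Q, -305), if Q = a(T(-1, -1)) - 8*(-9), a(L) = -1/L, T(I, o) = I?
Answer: -2511272/34401 ≈ -73.000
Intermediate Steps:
Q = 73 (Q = -1/(-1) - 8*(-9) = -1*(-1) + 72 = 1 + 72 = 73)
1/(76960 - 42559) - U(Q, -305) = 1/(76960 - 42559) - 1*73 = 1/34401 - 73 = -2511272/34401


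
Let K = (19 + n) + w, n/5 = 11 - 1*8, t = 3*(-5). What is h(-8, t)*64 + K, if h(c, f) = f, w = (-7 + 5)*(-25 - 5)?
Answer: -866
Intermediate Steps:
t = -15
n = 15 (n = 5*(11 - 1*8) = 5*(11 - 8) = 5*3 = 15)
w = 60 (w = -2*(-30) = 60)
K = 94 (K = (19 + 15) + 60 = 34 + 60 = 94)
h(-8, t)*64 + K = -15*64 + 94 = -960 + 94 = -866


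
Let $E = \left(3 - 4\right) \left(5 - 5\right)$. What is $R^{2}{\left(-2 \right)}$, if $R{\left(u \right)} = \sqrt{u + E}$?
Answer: $-2$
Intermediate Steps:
$E = 0$ ($E = \left(-1\right) 0 = 0$)
$R{\left(u \right)} = \sqrt{u}$ ($R{\left(u \right)} = \sqrt{u + 0} = \sqrt{u}$)
$R^{2}{\left(-2 \right)} = \left(\sqrt{-2}\right)^{2} = \left(i \sqrt{2}\right)^{2} = -2$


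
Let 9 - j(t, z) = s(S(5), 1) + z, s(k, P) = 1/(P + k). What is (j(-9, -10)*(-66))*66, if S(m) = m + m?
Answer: -82368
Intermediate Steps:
S(m) = 2*m
j(t, z) = 98/11 - z (j(t, z) = 9 - (1/(1 + 2*5) + z) = 9 - (1/(1 + 10) + z) = 9 - (1/11 + z) = 9 + (-1/11 - z) = 98/11 - z)
(j(-9, -10)*(-66))*66 = ((98/11 - 1*(-10))*(-66))*66 = ((98/11 + 10)*(-66))*66 = ((208/11)*(-66))*66 = -1248*66 = -82368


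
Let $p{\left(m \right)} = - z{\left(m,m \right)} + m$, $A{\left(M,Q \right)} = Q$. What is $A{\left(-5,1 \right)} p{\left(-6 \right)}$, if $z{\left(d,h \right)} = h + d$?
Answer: $6$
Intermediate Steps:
$z{\left(d,h \right)} = d + h$
$p{\left(m \right)} = - m$ ($p{\left(m \right)} = - (m + m) + m = - 2 m + m = - m$)
$A{\left(-5,1 \right)} p{\left(-6 \right)} = 1 \left(\left(-1\right) \left(-6\right)\right) = 1 \cdot 6 = 6$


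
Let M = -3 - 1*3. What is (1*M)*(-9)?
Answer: 54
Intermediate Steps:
M = -6 (M = -3 - 3 = -6)
(1*M)*(-9) = (1*(-6))*(-9) = -6*(-9) = 54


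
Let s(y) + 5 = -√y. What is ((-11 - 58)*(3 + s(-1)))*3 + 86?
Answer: 500 + 207*I ≈ 500.0 + 207.0*I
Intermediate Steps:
s(y) = -5 - √y
((-11 - 58)*(3 + s(-1)))*3 + 86 = ((-11 - 58)*(3 + (-5 - √(-1))))*3 + 86 = -69*(3 + (-5 - I))*3 + 86 = -69*(-2 - I)*3 + 86 = (138 + 69*I)*3 + 86 = (414 + 207*I) + 86 = 500 + 207*I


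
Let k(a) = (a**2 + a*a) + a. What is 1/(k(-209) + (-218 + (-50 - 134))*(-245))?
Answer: 1/185643 ≈ 5.3867e-6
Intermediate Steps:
k(a) = a + 2*a**2 (k(a) = (a**2 + a**2) + a = 2*a**2 + a = a + 2*a**2)
1/(k(-209) + (-218 + (-50 - 134))*(-245)) = 1/(-209*(1 + 2*(-209)) + (-218 + (-50 - 134))*(-245)) = 1/(-209*(1 - 418) + (-218 - 184)*(-245)) = 1/(-209*(-417) - 402*(-245)) = 1/(87153 + 98490) = 1/185643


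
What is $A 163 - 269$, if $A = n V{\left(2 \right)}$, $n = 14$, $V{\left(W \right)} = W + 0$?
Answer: $4295$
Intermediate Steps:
$V{\left(W \right)} = W$
$A = 28$ ($A = 14 \cdot 2 = 28$)
$A 163 - 269 = 28 \cdot 163 - 269 = 4564 - 269 = 4295$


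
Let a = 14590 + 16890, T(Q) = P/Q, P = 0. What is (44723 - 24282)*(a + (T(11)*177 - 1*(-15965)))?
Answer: 969823245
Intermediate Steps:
T(Q) = 0 (T(Q) = 0/Q = 0)
a = 31480
(44723 - 24282)*(a + (T(11)*177 - 1*(-15965))) = (44723 - 24282)*(31480 + (0*177 - 1*(-15965))) = 20441*(31480 + (0 + 15965)) = 20441*(31480 + 15965) = 20441*47445 = 969823245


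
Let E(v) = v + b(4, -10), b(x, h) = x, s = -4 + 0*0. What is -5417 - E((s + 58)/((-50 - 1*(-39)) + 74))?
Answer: -37953/7 ≈ -5421.9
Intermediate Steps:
s = -4 (s = -4 + 0 = -4)
E(v) = 4 + v (E(v) = v + 4 = 4 + v)
-5417 - E((s + 58)/((-50 - 1*(-39)) + 74)) = -5417 - (4 + (-4 + 58)/((-50 - 1*(-39)) + 74)) = -5417 - (4 + 54/((-50 + 39) + 74)) = -5417 - (4 + 54/(-11 + 74)) = -5417 - (4 + 54/63) = -5417 - (4 + 54*(1/63)) = -5417 - (4 + 6/7) = -5417 - 1*34/7 = -5417 - 34/7 = -37953/7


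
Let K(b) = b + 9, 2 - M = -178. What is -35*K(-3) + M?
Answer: -30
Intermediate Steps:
M = 180 (M = 2 - 1*(-178) = 2 + 178 = 180)
K(b) = 9 + b
-35*K(-3) + M = -35*(9 - 3) + 180 = -35*6 + 180 = -210 + 180 = -30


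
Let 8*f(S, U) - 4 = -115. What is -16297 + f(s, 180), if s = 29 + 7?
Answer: -130487/8 ≈ -16311.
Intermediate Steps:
s = 36
f(S, U) = -111/8 (f(S, U) = 1/2 + (1/8)*(-115) = 1/2 - 115/8 = -111/8)
-16297 + f(s, 180) = -16297 - 111/8 = -130487/8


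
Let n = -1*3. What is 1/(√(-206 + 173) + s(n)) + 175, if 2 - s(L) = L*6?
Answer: 75795/433 - I*√33/433 ≈ 175.05 - 0.013267*I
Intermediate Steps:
n = -3
s(L) = 2 - 6*L (s(L) = 2 - L*6 = 2 - 6*L)
1/(√(-206 + 173) + s(n)) + 175 = 1/(√(-206 + 173) + (2 - 6*(-3))) + 175 = 1/(√(-33) + (2 + 18)) + 175 = 1/(I*√33 + 20) + 175 = 1/(20 + I*√33) + 175 = 175 + 1/(20 + I*√33)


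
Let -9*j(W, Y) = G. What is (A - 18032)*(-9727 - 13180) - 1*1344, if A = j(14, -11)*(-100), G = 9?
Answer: 410766980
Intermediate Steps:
j(W, Y) = -1 (j(W, Y) = -1/9*9 = -1)
A = 100 (A = -1*(-100) = 100)
(A - 18032)*(-9727 - 13180) - 1*1344 = (100 - 18032)*(-9727 - 13180) - 1*1344 = -17932*(-22907) - 1344 = 410768324 - 1344 = 410766980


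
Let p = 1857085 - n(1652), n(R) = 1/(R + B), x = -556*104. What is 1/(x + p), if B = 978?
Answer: 2630/4732056429 ≈ 5.5578e-7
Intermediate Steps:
x = -57824
n(R) = 1/(978 + R) (n(R) = 1/(R + 978) = 1/(978 + R))
p = 4884133549/2630 (p = 1857085 - 1/(978 + 1652) = 1857085 - 1/2630 = 4884133549/2630 ≈ 1.8571e+6)
1/(x + p) = 1/(-57824 + 4884133549/2630) = 1/(4732056429/2630) = 2630/4732056429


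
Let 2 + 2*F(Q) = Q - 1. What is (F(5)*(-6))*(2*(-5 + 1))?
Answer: 48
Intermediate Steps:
F(Q) = -3/2 + Q/2 (F(Q) = -1 + (Q - 1)/2 = -1 + (-1 + Q)/2 = -1 + (-1/2 + Q/2) = -3/2 + Q/2)
(F(5)*(-6))*(2*(-5 + 1)) = ((-3/2 + (1/2)*5)*(-6))*(2*(-5 + 1)) = ((-3/2 + 5/2)*(-6))*(2*(-4)) = (1*(-6))*(-8) = -6*(-8) = 48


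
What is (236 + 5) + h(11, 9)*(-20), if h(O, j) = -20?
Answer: 641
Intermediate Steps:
(236 + 5) + h(11, 9)*(-20) = (236 + 5) - 20*(-20) = 241 + 400 = 641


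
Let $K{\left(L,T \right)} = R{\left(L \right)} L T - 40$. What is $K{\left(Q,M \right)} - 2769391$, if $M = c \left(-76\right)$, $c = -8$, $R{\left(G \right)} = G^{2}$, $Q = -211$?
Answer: $-5714279479$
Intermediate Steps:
$M = 608$ ($M = \left(-8\right) \left(-76\right) = 608$)
$K{\left(L,T \right)} = -40 + T L^{3}$ ($K{\left(L,T \right)} = L^{2} L T - 40 = L^{3} T - 40 = T L^{3} - 40 = -40 + T L^{3}$)
$K{\left(Q,M \right)} - 2769391 = \left(-40 + 608 \left(-211\right)^{3}\right) - 2769391 = \left(-40 + 608 \left(-9393931\right)\right) - 2769391 = \left(-40 - 5711510048\right) - 2769391 = -5711510088 - 2769391 = -5714279479$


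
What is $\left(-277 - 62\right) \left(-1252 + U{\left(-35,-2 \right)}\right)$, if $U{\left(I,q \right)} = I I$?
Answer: $9153$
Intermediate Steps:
$U{\left(I,q \right)} = I^{2}$
$\left(-277 - 62\right) \left(-1252 + U{\left(-35,-2 \right)}\right) = \left(-277 - 62\right) \left(-1252 + \left(-35\right)^{2}\right) = - 339 \left(-1252 + 1225\right) = \left(-339\right) \left(-27\right) = 9153$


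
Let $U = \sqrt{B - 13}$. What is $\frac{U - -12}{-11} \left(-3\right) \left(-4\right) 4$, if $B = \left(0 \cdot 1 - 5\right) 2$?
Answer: $- \frac{576}{11} - \frac{48 i \sqrt{23}}{11} \approx -52.364 - 20.927 i$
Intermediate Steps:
$B = -10$ ($B = \left(0 - 5\right) 2 = \left(-5\right) 2 = -10$)
$U = i \sqrt{23}$ ($U = \sqrt{-10 - 13} = \sqrt{-23} = i \sqrt{23} \approx 4.7958 i$)
$\frac{U - -12}{-11} \left(-3\right) \left(-4\right) 4 = \frac{i \sqrt{23} - -12}{-11} \left(-3\right) \left(-4\right) 4 = \left(i \sqrt{23} + 12\right) \left(- \frac{1}{11}\right) 12 \cdot 4 = \left(12 + i \sqrt{23}\right) \left(- \frac{1}{11}\right) 48 = \left(- \frac{12}{11} - \frac{i \sqrt{23}}{11}\right) 48 = - \frac{576}{11} - \frac{48 i \sqrt{23}}{11}$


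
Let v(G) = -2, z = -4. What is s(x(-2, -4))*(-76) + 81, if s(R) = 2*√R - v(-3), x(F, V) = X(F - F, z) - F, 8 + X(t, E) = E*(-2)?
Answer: -71 - 152*√2 ≈ -285.96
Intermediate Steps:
X(t, E) = -8 - 2*E (X(t, E) = -8 + E*(-2) = -8 - 2*E)
x(F, V) = -F (x(F, V) = (-8 - 2*(-4)) - F = (-8 + 8) - F = 0 - F = -F)
s(R) = 2 + 2*√R (s(R) = 2*√R - 1*(-2) = 2*√R + 2 = 2 + 2*√R)
s(x(-2, -4))*(-76) + 81 = (2 + 2*√(-1*(-2)))*(-76) + 81 = (2 + 2*√2)*(-76) + 81 = (-152 - 152*√2) + 81 = -71 - 152*√2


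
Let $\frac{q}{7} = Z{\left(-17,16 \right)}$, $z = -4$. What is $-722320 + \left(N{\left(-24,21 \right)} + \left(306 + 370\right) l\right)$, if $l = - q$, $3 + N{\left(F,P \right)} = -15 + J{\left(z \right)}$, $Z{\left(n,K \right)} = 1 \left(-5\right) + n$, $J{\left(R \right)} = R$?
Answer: $-618238$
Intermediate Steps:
$Z{\left(n,K \right)} = -5 + n$
$q = -154$ ($q = 7 \left(-5 - 17\right) = 7 \left(-22\right) = -154$)
$N{\left(F,P \right)} = -22$ ($N{\left(F,P \right)} = -3 - 19 = -22$)
$l = 154$ ($l = \left(-1\right) \left(-154\right) = 154$)
$-722320 + \left(N{\left(-24,21 \right)} + \left(306 + 370\right) l\right) = -722320 - \left(22 - \left(306 + 370\right) 154\right) = -722320 + \left(-22 + 676 \cdot 154\right) = -722320 + \left(-22 + 104104\right) = -722320 + 104082 = -618238$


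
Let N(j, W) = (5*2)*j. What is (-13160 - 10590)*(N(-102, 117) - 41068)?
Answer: 999590000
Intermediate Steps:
N(j, W) = 10*j
(-13160 - 10590)*(N(-102, 117) - 41068) = (-13160 - 10590)*(10*(-102) - 41068) = -23750*(-1020 - 41068) = -23750*(-42088) = 999590000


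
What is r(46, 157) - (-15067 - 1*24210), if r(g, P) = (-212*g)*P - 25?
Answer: -1491812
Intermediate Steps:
r(g, P) = -25 - 212*P*g (r(g, P) = -212*P*g - 25 = -25 - 212*P*g)
r(46, 157) - (-15067 - 1*24210) = (-25 - 212*157*46) - (-15067 - 1*24210) = (-25 - 1531064) - (-15067 - 24210) = -1531089 - 1*(-39277) = -1531089 + 39277 = -1491812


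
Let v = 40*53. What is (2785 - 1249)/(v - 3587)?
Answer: -512/489 ≈ -1.0470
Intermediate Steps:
v = 2120
(2785 - 1249)/(v - 3587) = (2785 - 1249)/(2120 - 3587) = 1536/(-1467) = 1536*(-1/1467) = -512/489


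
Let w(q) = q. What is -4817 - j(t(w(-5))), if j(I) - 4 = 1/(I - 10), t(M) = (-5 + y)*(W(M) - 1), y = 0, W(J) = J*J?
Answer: -626729/130 ≈ -4821.0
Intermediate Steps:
W(J) = J**2
t(M) = 5 - 5*M**2 (t(M) = (-5 + 0)*(M**2 - 1) = -5*(-1 + M**2) = 5 - 5*M**2)
j(I) = 4 + 1/(-10 + I) (j(I) = 4 + 1/(I - 10) = 4 + 1/(-10 + I))
-4817 - j(t(w(-5))) = -4817 - (-39 + 4*(5 - 5*(-5)**2))/(-10 + (5 - 5*(-5)**2)) = -4817 - (-39 + 4*(5 - 5*25))/(-10 + (5 - 5*25)) = -4817 - (-39 + 4*(5 - 125))/(-10 + (5 - 125)) = -4817 - (-39 + 4*(-120))/(-10 - 120) = -4817 - (-39 - 480)/(-130) = -4817 - (-1)*(-519)/130 = -4817 - 1*519/130 = -4817 - 519/130 = -626729/130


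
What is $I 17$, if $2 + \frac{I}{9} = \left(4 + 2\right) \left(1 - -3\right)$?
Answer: $3366$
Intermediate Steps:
$I = 198$ ($I = -18 + 9 \left(4 + 2\right) \left(1 - -3\right) = -18 + 9 \cdot 6 \left(1 + 3\right) = -18 + 9 \cdot 6 \cdot 4 = -18 + 9 \cdot 24 = -18 + 216 = 198$)
$I 17 = 198 \cdot 17 = 3366$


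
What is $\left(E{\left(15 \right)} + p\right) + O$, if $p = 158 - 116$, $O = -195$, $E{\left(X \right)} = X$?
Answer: $-138$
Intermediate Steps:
$p = 42$
$\left(E{\left(15 \right)} + p\right) + O = \left(15 + 42\right) - 195 = 57 - 195 = -138$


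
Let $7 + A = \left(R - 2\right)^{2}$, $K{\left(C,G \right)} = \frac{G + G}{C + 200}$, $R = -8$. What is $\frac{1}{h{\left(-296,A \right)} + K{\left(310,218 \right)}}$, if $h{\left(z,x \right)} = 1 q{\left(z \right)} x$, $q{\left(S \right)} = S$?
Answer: $- \frac{255}{7019422} \approx -3.6328 \cdot 10^{-5}$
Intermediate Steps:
$K{\left(C,G \right)} = \frac{2 G}{200 + C}$
$A = 93$ ($A = -7 + \left(-8 - 2\right)^{2} = -7 + \left(-10\right)^{2} = -7 + 100 = 93$)
$h{\left(z,x \right)} = x z$ ($h{\left(z,x \right)} = 1 z x = z x = x z$)
$\frac{1}{h{\left(-296,A \right)} + K{\left(310,218 \right)}} = \frac{1}{93 \left(-296\right) + 2 \cdot 218 \frac{1}{200 + 310}} = \frac{1}{-27528 + 2 \cdot 218 \cdot \frac{1}{510}} = \frac{1}{-27528 + \frac{218}{255}} = \frac{1}{- \frac{7019422}{255}} = - \frac{255}{7019422}$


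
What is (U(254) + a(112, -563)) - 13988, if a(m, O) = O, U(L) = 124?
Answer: -14427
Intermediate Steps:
(U(254) + a(112, -563)) - 13988 = (124 - 563) - 13988 = -439 - 13988 = -14427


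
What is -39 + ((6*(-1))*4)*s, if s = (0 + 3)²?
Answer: -255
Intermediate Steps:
s = 9 (s = 3² = 9)
-39 + ((6*(-1))*4)*s = -39 + ((6*(-1))*4)*9 = -39 - 6*4*9 = -39 - 24*9 = -39 - 216 = -255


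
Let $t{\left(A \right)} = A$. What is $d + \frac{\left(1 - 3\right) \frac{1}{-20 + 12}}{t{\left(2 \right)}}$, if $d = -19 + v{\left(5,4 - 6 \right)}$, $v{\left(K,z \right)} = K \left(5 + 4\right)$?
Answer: $\frac{209}{8} \approx 26.125$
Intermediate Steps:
$v{\left(K,z \right)} = 9 K$ ($v{\left(K,z \right)} = K 9 = 9 K$)
$d = 26$ ($d = -19 + 9 \cdot 5 = -19 + 45 = 26$)
$d + \frac{\left(1 - 3\right) \frac{1}{-20 + 12}}{t{\left(2 \right)}} = 26 + \frac{\left(1 - 3\right) \frac{1}{-20 + 12}}{2} = 26 + - \frac{2}{-8} \cdot \frac{1}{2} = 26 + \left(-2\right) \left(- \frac{1}{8}\right) \frac{1}{2} = 26 + \frac{1}{4} \cdot \frac{1}{2} = 26 + \frac{1}{8} = \frac{209}{8}$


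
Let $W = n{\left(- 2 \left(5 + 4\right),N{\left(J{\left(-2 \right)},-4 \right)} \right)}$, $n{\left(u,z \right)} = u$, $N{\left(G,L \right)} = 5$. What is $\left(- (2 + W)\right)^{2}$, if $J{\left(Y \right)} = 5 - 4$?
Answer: $256$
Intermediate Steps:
$J{\left(Y \right)} = 1$
$W = -18$ ($W = - 2 \left(5 + 4\right) = \left(-2\right) 9 = -18$)
$\left(- (2 + W)\right)^{2} = \left(- (2 - 18)\right)^{2} = \left(\left(-1\right) \left(-16\right)\right)^{2} = 16^{2} = 256$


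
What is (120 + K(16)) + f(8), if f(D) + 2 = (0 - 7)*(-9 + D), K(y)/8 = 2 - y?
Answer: 13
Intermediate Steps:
K(y) = 16 - 8*y (K(y) = 8*(2 - y) = 16 - 8*y)
f(D) = 61 - 7*D (f(D) = -2 + (0 - 7)*(-9 + D) = -2 - 7*(-9 + D) = -2 + (63 - 7*D) = 61 - 7*D)
(120 + K(16)) + f(8) = (120 + (16 - 8*16)) + (61 - 7*8) = (120 + (16 - 128)) + (61 - 56) = (120 - 112) + 5 = 8 + 5 = 13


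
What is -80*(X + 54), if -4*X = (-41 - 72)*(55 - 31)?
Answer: -58560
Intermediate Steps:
X = 678 (X = -(-41 - 72)*(55 - 31)/4 = -(-113)*24/4 = -¼*(-2712) = 678)
-80*(X + 54) = -80*(678 + 54) = -80*732 = -58560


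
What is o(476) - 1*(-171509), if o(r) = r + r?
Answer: 172461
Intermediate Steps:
o(r) = 2*r
o(476) - 1*(-171509) = 2*476 - 1*(-171509) = 952 + 171509 = 172461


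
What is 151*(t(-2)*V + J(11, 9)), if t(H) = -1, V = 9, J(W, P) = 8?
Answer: -151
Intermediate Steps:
151*(t(-2)*V + J(11, 9)) = 151*(-1*9 + 8) = 151*(-9 + 8) = 151*(-1) = -151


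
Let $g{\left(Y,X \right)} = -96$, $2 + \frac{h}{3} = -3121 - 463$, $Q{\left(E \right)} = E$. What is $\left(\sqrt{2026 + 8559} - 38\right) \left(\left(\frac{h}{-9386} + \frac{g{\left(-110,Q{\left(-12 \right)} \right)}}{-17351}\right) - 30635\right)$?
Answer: $\frac{4988920885496}{4285697} - \frac{2494460442748 \sqrt{10585}}{81428243} \approx -1.9876 \cdot 10^{6}$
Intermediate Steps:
$h = -10758$ ($h = -6 + 3 \left(-3121 - 463\right) = -6 + 3 \left(-3584\right) = -6 - 10752 = -10758$)
$\left(\sqrt{2026 + 8559} - 38\right) \left(\left(\frac{h}{-9386} + \frac{g{\left(-110,Q{\left(-12 \right)} \right)}}{-17351}\right) - 30635\right) = \left(\sqrt{2026 + 8559} - 38\right) \left(\left(- \frac{10758}{-9386} - \frac{96}{-17351}\right) - 30635\right) = \left(\sqrt{10585} - 38\right) \left(\left(\left(-10758\right) \left(- \frac{1}{9386}\right) - - \frac{96}{17351}\right) - 30635\right) = \left(-38 + \sqrt{10585}\right) \left(\left(\frac{5379}{4693} + \frac{96}{17351}\right) - 30635\right) = \left(-38 + \sqrt{10585}\right) \left(\frac{93781557}{81428243} - 30635\right) = \left(-38 + \sqrt{10585}\right) \left(- \frac{2494460442748}{81428243}\right) = \frac{4988920885496}{4285697} - \frac{2494460442748 \sqrt{10585}}{81428243}$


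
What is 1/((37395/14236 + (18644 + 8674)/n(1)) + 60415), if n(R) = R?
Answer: 14236/1249004383 ≈ 1.1398e-5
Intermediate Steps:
1/((37395/14236 + (18644 + 8674)/n(1)) + 60415) = 1/((37395/14236 + (18644 + 8674)/1) + 60415) = 1/((37395*(1/14236) + 27318*1) + 60415) = 1/((37395/14236 + 27318) + 60415) = 1/(388936443/14236 + 60415) = 1/(1249004383/14236) = 14236/1249004383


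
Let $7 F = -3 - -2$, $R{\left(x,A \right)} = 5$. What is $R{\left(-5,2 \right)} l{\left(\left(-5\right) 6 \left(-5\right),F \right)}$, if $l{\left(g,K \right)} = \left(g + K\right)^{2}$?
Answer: $\frac{5502005}{49} \approx 1.1229 \cdot 10^{5}$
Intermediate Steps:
$F = - \frac{1}{7}$ ($F = \frac{-3 - -2}{7} = \frac{-3 + 2}{7} = \frac{1}{7} \left(-1\right) = - \frac{1}{7} \approx -0.14286$)
$l{\left(g,K \right)} = \left(K + g\right)^{2}$
$R{\left(-5,2 \right)} l{\left(\left(-5\right) 6 \left(-5\right),F \right)} = 5 \left(- \frac{1}{7} + \left(-5\right) 6 \left(-5\right)\right)^{2} = 5 \left(- \frac{1}{7} - -150\right)^{2} = 5 \left(- \frac{1}{7} + 150\right)^{2} = 5 \left(\frac{1049}{7}\right)^{2} = 5 \cdot \frac{1100401}{49} = \frac{5502005}{49}$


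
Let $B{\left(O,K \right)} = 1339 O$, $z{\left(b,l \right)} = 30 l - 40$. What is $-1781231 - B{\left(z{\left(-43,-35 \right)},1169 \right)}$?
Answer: $-321721$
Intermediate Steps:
$z{\left(b,l \right)} = -40 + 30 l$
$-1781231 - B{\left(z{\left(-43,-35 \right)},1169 \right)} = -1781231 - 1339 \left(-40 + 30 \left(-35\right)\right) = -1781231 - 1339 \left(-40 - 1050\right) = -1781231 - 1339 \left(-1090\right) = -1781231 - -1459510 = -1781231 + 1459510 = -321721$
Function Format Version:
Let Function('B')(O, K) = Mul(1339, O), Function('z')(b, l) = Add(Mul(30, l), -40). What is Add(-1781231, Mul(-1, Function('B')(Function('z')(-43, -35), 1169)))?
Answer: -321721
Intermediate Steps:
Function('z')(b, l) = Add(-40, Mul(30, l))
Add(-1781231, Mul(-1, Function('B')(Function('z')(-43, -35), 1169))) = Add(-1781231, Mul(-1, Mul(1339, Add(-40, Mul(30, -35))))) = Add(-1781231, Mul(-1, Mul(1339, Add(-40, -1050)))) = Add(-1781231, Mul(-1, Mul(1339, -1090))) = Add(-1781231, Mul(-1, -1459510)) = Add(-1781231, 1459510) = -321721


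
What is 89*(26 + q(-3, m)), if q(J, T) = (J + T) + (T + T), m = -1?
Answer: 1780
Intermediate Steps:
q(J, T) = J + 3*T (q(J, T) = (J + T) + 2*T = J + 3*T)
89*(26 + q(-3, m)) = 89*(26 + (-3 + 3*(-1))) = 89*(26 + (-3 - 3)) = 89*(26 - 6) = 89*20 = 1780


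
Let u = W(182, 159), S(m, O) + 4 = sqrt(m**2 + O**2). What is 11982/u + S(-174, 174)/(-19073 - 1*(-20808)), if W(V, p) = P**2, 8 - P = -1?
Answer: 6929482/46845 + 174*sqrt(2)/1735 ≈ 148.07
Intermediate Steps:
P = 9 (P = 8 - 1*(-1) = 8 + 1 = 9)
W(V, p) = 81 (W(V, p) = 9**2 = 81)
S(m, O) = -4 + sqrt(O**2 + m**2) (S(m, O) = -4 + sqrt(m**2 + O**2) = -4 + sqrt(O**2 + m**2))
u = 81
11982/u + S(-174, 174)/(-19073 - 1*(-20808)) = 11982/81 + (-4 + sqrt(174**2 + (-174)**2))/(-19073 - 1*(-20808)) = 11982*(1/81) + (-4 + sqrt(30276 + 30276))/(-19073 + 20808) = 3994/27 + (-4 + sqrt(60552))/1735 = 3994/27 + (-4 + 174*sqrt(2))*(1/1735) = 3994/27 + (-4/1735 + 174*sqrt(2)/1735) = 6929482/46845 + 174*sqrt(2)/1735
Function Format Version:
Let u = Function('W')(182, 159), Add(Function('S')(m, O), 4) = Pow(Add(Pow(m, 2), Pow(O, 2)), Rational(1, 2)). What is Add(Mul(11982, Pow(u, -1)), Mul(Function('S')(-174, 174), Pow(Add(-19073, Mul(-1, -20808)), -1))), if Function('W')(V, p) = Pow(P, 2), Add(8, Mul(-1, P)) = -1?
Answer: Add(Rational(6929482, 46845), Mul(Rational(174, 1735), Pow(2, Rational(1, 2)))) ≈ 148.07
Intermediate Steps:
P = 9 (P = Add(8, Mul(-1, -1)) = Add(8, 1) = 9)
Function('W')(V, p) = 81 (Function('W')(V, p) = Pow(9, 2) = 81)
Function('S')(m, O) = Add(-4, Pow(Add(Pow(O, 2), Pow(m, 2)), Rational(1, 2))) (Function('S')(m, O) = Add(-4, Pow(Add(Pow(m, 2), Pow(O, 2)), Rational(1, 2))) = Add(-4, Pow(Add(Pow(O, 2), Pow(m, 2)), Rational(1, 2))))
u = 81
Add(Mul(11982, Pow(u, -1)), Mul(Function('S')(-174, 174), Pow(Add(-19073, Mul(-1, -20808)), -1))) = Add(Mul(11982, Pow(81, -1)), Mul(Add(-4, Pow(Add(Pow(174, 2), Pow(-174, 2)), Rational(1, 2))), Pow(Add(-19073, Mul(-1, -20808)), -1))) = Add(Mul(11982, Rational(1, 81)), Mul(Add(-4, Pow(Add(30276, 30276), Rational(1, 2))), Pow(Add(-19073, 20808), -1))) = Add(Rational(3994, 27), Mul(Add(-4, Pow(60552, Rational(1, 2))), Pow(1735, -1))) = Add(Rational(3994, 27), Mul(Add(-4, Mul(174, Pow(2, Rational(1, 2)))), Rational(1, 1735))) = Add(Rational(3994, 27), Add(Rational(-4, 1735), Mul(Rational(174, 1735), Pow(2, Rational(1, 2))))) = Add(Rational(6929482, 46845), Mul(Rational(174, 1735), Pow(2, Rational(1, 2))))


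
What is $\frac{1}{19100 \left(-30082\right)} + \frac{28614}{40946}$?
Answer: $\frac{8220318602927}{11763093812600} \approx 0.69882$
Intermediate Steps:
$\frac{1}{19100 \left(-30082\right)} + \frac{28614}{40946} = \frac{1}{19100} \left(- \frac{1}{30082}\right) + 28614 \cdot \frac{1}{40946} = - \frac{1}{574566200} + \frac{14307}{20473} = \frac{8220318602927}{11763093812600}$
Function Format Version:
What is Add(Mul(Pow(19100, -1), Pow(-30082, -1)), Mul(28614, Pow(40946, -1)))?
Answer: Rational(8220318602927, 11763093812600) ≈ 0.69882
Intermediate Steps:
Add(Mul(Pow(19100, -1), Pow(-30082, -1)), Mul(28614, Pow(40946, -1))) = Add(Mul(Rational(1, 19100), Rational(-1, 30082)), Mul(28614, Rational(1, 40946))) = Add(Rational(-1, 574566200), Rational(14307, 20473)) = Rational(8220318602927, 11763093812600)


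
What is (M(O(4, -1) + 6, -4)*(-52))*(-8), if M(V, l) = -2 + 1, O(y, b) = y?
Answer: -416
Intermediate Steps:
M(V, l) = -1
(M(O(4, -1) + 6, -4)*(-52))*(-8) = -1*(-52)*(-8) = 52*(-8) = -416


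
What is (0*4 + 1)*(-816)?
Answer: -816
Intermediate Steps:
(0*4 + 1)*(-816) = (0 + 1)*(-816) = 1*(-816) = -816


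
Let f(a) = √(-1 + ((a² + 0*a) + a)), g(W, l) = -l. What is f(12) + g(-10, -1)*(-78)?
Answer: -78 + √155 ≈ -65.550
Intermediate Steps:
f(a) = √(-1 + a + a²) (f(a) = √(-1 + ((a² + 0) + a)) = √(-1 + (a² + a)) = √(-1 + (a + a²)) = √(-1 + a + a²))
f(12) + g(-10, -1)*(-78) = √(-1 + 12 + 12²) - 1*(-1)*(-78) = √(-1 + 12 + 144) + 1*(-78) = √155 - 78 = -78 + √155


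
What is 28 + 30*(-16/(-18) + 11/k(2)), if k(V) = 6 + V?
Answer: 1151/12 ≈ 95.917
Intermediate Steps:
28 + 30*(-16/(-18) + 11/k(2)) = 28 + 30*(-16/(-18) + 11/(6 + 2)) = 28 + 30*(-16*(-1/18) + 11/8) = 28 + 30*(8/9 + 11*(⅛)) = 28 + 30*(8/9 + 11/8) = 28 + 30*(163/72) = 28 + 815/12 = 1151/12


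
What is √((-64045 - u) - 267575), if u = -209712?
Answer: 2*I*√30477 ≈ 349.15*I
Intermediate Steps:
√((-64045 - u) - 267575) = √((-64045 - 1*(-209712)) - 267575) = √((-64045 + 209712) - 267575) = √(145667 - 267575) = √(-121908) = 2*I*√30477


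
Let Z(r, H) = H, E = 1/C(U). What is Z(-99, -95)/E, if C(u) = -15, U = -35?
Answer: 1425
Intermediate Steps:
E = -1/15 (E = 1/(-15) = -1/15 ≈ -0.066667)
Z(-99, -95)/E = -95/(-1/15) = -95*(-15) = 1425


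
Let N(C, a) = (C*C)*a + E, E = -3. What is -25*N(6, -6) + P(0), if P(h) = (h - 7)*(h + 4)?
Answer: 5447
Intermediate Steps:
P(h) = (-7 + h)*(4 + h)
N(C, a) = -3 + a*C² (N(C, a) = (C*C)*a - 3 = C²*a - 3 = a*C² - 3 = -3 + a*C²)
-25*N(6, -6) + P(0) = -25*(-3 - 6*6²) + (-28 + 0² - 3*0) = -25*(-3 - 6*36) + (-28 + 0 + 0) = -25*(-3 - 216) - 28 = -25*(-219) - 28 = 5475 - 28 = 5447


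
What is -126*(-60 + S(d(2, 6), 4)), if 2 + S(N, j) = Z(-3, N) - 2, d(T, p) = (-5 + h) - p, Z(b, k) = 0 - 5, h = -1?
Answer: 8694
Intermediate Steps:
Z(b, k) = -5
d(T, p) = -6 - p (d(T, p) = (-5 - 1) - p = -6 - p)
S(N, j) = -9 (S(N, j) = -2 + (-5 - 2) = -2 - 7 = -9)
-126*(-60 + S(d(2, 6), 4)) = -126*(-60 - 9) = -126*(-69) = 8694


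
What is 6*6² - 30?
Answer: 186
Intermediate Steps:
6*6² - 30 = 6*36 - 30 = 216 - 30 = 186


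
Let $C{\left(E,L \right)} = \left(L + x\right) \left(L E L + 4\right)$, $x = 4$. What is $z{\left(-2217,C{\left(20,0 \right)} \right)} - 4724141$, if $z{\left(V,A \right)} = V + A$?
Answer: $-4726342$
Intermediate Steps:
$C{\left(E,L \right)} = \left(4 + L\right) \left(4 + E L^{2}\right)$ ($C{\left(E,L \right)} = \left(L + 4\right) \left(L E L + 4\right) = \left(4 + L\right) \left(E L L + 4\right) = \left(4 + L\right) \left(E L^{2} + 4\right) = \left(4 + L\right) \left(4 + E L^{2}\right)$)
$z{\left(V,A \right)} = A + V$
$z{\left(-2217,C{\left(20,0 \right)} \right)} - 4724141 = \left(\left(16 + 4 \cdot 0 + 20 \cdot 0^{3} + 4 \cdot 20 \cdot 0^{2}\right) - 2217\right) - 4724141 = \left(\left(16 + 0 + 20 \cdot 0 + 4 \cdot 20 \cdot 0\right) - 2217\right) - 4724141 = \left(\left(16 + 0 + 0 + 0\right) - 2217\right) - 4724141 = \left(16 - 2217\right) - 4724141 = -2201 - 4724141 = -4726342$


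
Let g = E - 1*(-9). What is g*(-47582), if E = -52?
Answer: 2046026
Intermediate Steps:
g = -43 (g = -52 - 1*(-9) = -52 + 9 = -43)
g*(-47582) = -43*(-47582) = 2046026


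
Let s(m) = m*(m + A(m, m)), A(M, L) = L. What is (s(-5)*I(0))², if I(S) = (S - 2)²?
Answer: 40000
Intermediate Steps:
I(S) = (-2 + S)²
s(m) = 2*m² (s(m) = m*(m + m) = m*(2*m) = 2*m²)
(s(-5)*I(0))² = ((2*(-5)²)*(-2 + 0)²)² = ((2*25)*(-2)²)² = (50*4)² = 200² = 40000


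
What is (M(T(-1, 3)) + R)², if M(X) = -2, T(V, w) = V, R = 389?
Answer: 149769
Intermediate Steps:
(M(T(-1, 3)) + R)² = (-2 + 389)² = 387² = 149769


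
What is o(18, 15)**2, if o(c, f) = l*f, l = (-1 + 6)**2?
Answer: 140625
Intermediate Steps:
l = 25 (l = 5**2 = 25)
o(c, f) = 25*f
o(18, 15)**2 = (25*15)**2 = 375**2 = 140625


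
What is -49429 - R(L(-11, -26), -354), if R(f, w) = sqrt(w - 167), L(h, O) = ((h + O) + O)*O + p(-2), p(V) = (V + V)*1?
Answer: -49429 - I*sqrt(521) ≈ -49429.0 - 22.825*I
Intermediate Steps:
p(V) = 2*V (p(V) = (2*V)*1 = 2*V)
L(h, O) = -4 + O*(h + 2*O) (L(h, O) = ((h + O) + O)*O + 2*(-2) = ((O + h) + O)*O - 4 = (h + 2*O)*O - 4 = O*(h + 2*O) - 4 = -4 + O*(h + 2*O))
R(f, w) = sqrt(-167 + w)
-49429 - R(L(-11, -26), -354) = -49429 - sqrt(-167 - 354) = -49429 - sqrt(-521) = -49429 - I*sqrt(521)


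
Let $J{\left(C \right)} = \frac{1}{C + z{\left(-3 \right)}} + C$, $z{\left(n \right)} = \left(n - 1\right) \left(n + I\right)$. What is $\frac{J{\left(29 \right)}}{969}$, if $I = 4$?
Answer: $\frac{242}{8075} \approx 0.029969$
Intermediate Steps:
$z{\left(n \right)} = \left(-1 + n\right) \left(4 + n\right)$ ($z{\left(n \right)} = \left(n - 1\right) \left(n + 4\right) = \left(-1 + n\right) \left(4 + n\right)$)
$J{\left(C \right)} = C + \frac{1}{-4 + C}$ ($J{\left(C \right)} = \frac{1}{C + \left(-4 + \left(-3\right)^{2} + 3 \left(-3\right)\right)} + C = \frac{1}{C - 4} + C = \frac{1}{-4 + C} + C = C + \frac{1}{-4 + C}$)
$\frac{J{\left(29 \right)}}{969} = \frac{\frac{1}{-4 + 29} \left(1 + 29^{2} - 116\right)}{969} = \frac{1 + 841 - 116}{25} \cdot \frac{1}{969} = \frac{1}{25} \cdot 726 \cdot \frac{1}{969} = \frac{726}{25} \cdot \frac{1}{969} = \frac{242}{8075}$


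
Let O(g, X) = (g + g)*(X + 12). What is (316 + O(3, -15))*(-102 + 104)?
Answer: 596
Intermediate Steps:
O(g, X) = 2*g*(12 + X) (O(g, X) = (2*g)*(12 + X) = 2*g*(12 + X))
(316 + O(3, -15))*(-102 + 104) = (316 + 2*3*(12 - 15))*(-102 + 104) = (316 + 2*3*(-3))*2 = (316 - 18)*2 = 298*2 = 596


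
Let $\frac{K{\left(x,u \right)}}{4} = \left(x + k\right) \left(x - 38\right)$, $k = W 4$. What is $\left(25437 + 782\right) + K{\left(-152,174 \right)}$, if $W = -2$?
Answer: $147819$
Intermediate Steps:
$k = -8$ ($k = \left(-2\right) 4 = -8$)
$K{\left(x,u \right)} = 4 \left(-38 + x\right) \left(-8 + x\right)$ ($K{\left(x,u \right)} = 4 \left(x - 8\right) \left(x - 38\right) = 4 \left(-8 + x\right) \left(-38 + x\right) = 4 \left(-38 + x\right) \left(-8 + x\right)$)
$\left(25437 + 782\right) + K{\left(-152,174 \right)} = \left(25437 + 782\right) + \left(1216 - -27968 + 4 \left(-152\right)^{2}\right) = 26219 + \left(1216 + 27968 + 4 \cdot 23104\right) = 26219 + \left(1216 + 27968 + 92416\right) = 26219 + 121600 = 147819$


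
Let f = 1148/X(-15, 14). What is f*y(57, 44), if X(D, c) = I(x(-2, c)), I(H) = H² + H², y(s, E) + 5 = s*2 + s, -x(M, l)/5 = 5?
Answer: 95284/625 ≈ 152.45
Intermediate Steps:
x(M, l) = -25 (x(M, l) = -5*5 = -25)
y(s, E) = -5 + 3*s (y(s, E) = -5 + (s*2 + s) = -5 + (2*s + s) = -5 + 3*s)
I(H) = 2*H²
X(D, c) = 1250 (X(D, c) = 2*(-25)² = 2*625 = 1250)
f = 574/625 (f = 1148/1250 = 1148*(1/1250) = 574/625 ≈ 0.91840)
f*y(57, 44) = 574*(-5 + 3*57)/625 = 574*(-5 + 171)/625 = (574/625)*166 = 95284/625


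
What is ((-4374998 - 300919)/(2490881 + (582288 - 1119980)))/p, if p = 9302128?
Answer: -1558639/6056271362064 ≈ -2.5736e-7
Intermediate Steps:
((-4374998 - 300919)/(2490881 + (582288 - 1119980)))/p = ((-4374998 - 300919)/(2490881 + (582288 - 1119980)))/9302128 = -4675917/(2490881 - 537692)*(1/9302128) = -4675917/1953189*(1/9302128) = -4675917*1/1953189*(1/9302128) = -1558639/651063*1/9302128 = -1558639/6056271362064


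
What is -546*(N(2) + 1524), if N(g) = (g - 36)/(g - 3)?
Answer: -850668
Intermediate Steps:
N(g) = (-36 + g)/(-3 + g)
-546*(N(2) + 1524) = -546*((-36 + 2)/(-3 + 2) + 1524) = -546*(-34/(-1) + 1524) = -546*(-1*(-34) + 1524) = -546*(34 + 1524) = -546*1558 = -850668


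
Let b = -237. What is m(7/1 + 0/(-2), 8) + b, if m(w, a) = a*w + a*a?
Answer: -117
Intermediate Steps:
m(w, a) = a² + a*w (m(w, a) = a*w + a² = a² + a*w)
m(7/1 + 0/(-2), 8) + b = 8*(8 + (7/1 + 0/(-2))) - 237 = 8*(8 + (7*1 + 0*(-½))) - 237 = 8*(8 + (7 + 0)) - 237 = 8*(8 + 7) - 237 = 8*15 - 237 = 120 - 237 = -117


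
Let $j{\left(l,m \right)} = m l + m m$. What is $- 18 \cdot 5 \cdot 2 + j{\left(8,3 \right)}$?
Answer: $-147$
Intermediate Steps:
$j{\left(l,m \right)} = m^{2} + l m$ ($j{\left(l,m \right)} = l m + m^{2} = m^{2} + l m$)
$- 18 \cdot 5 \cdot 2 + j{\left(8,3 \right)} = - 18 \cdot 5 \cdot 2 + 3 \left(8 + 3\right) = \left(-18\right) 10 + 3 \cdot 11 = -180 + 33 = -147$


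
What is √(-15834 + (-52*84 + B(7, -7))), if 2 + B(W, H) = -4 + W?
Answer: I*√20201 ≈ 142.13*I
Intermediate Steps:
B(W, H) = -6 + W (B(W, H) = -2 + (-4 + W) = -6 + W)
√(-15834 + (-52*84 + B(7, -7))) = √(-15834 + (-52*84 + (-6 + 7))) = √(-15834 + (-4368 + 1)) = √(-15834 - 4367) = √(-20201) = I*√20201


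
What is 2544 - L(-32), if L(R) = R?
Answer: 2576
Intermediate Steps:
2544 - L(-32) = 2544 - 1*(-32) = 2544 + 32 = 2576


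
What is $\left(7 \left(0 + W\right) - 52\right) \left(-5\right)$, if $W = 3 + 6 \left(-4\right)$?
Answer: $995$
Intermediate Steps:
$W = -21$ ($W = 3 - 24 = -21$)
$\left(7 \left(0 + W\right) - 52\right) \left(-5\right) = \left(7 \left(0 - 21\right) - 52\right) \left(-5\right) = \left(7 \left(-21\right) - 52\right) \left(-5\right) = \left(-147 - 52\right) \left(-5\right) = \left(-199\right) \left(-5\right) = 995$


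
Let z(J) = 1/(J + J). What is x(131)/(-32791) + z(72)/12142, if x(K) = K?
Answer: -229013897/57333358368 ≈ -0.0039944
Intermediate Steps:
z(J) = 1/(2*J)
x(131)/(-32791) + z(72)/12142 = 131/(-32791) + ((1/2)/72)/12142 = 131*(-1/32791) + ((1/2)*(1/72))*(1/12142) = -131/32791 + (1/144)*(1/12142) = -131/32791 + 1/1748448 = -229013897/57333358368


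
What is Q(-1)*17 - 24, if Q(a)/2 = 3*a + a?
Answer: -160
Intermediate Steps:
Q(a) = 8*a (Q(a) = 2*(3*a + a) = 2*(4*a) = 8*a)
Q(-1)*17 - 24 = (8*(-1))*17 - 24 = -8*17 - 24 = -136 - 24 = -160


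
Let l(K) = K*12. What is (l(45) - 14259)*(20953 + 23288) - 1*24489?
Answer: -606966768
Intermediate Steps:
l(K) = 12*K
(l(45) - 14259)*(20953 + 23288) - 1*24489 = (12*45 - 14259)*(20953 + 23288) - 1*24489 = (540 - 14259)*44241 - 24489 = -13719*44241 - 24489 = -606942279 - 24489 = -606966768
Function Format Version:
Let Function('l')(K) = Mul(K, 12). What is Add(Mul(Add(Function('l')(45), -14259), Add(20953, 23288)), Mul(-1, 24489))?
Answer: -606966768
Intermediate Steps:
Function('l')(K) = Mul(12, K)
Add(Mul(Add(Function('l')(45), -14259), Add(20953, 23288)), Mul(-1, 24489)) = Add(Mul(Add(Mul(12, 45), -14259), Add(20953, 23288)), Mul(-1, 24489)) = Add(Mul(Add(540, -14259), 44241), -24489) = Add(Mul(-13719, 44241), -24489) = Add(-606942279, -24489) = -606966768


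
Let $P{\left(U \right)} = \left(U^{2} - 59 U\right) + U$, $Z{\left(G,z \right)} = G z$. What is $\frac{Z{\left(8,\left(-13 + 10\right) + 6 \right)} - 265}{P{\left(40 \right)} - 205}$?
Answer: $\frac{241}{925} \approx 0.26054$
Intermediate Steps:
$P{\left(U \right)} = U^{2} - 58 U$
$\frac{Z{\left(8,\left(-13 + 10\right) + 6 \right)} - 265}{P{\left(40 \right)} - 205} = \frac{8 \left(\left(-13 + 10\right) + 6\right) - 265}{40 \left(-58 + 40\right) - 205} = \frac{8 \left(-3 + 6\right) - 265}{40 \left(-18\right) - 205} = \frac{8 \cdot 3 - 265}{-720 - 205} = \frac{24 - 265}{-925} = \left(-241\right) \left(- \frac{1}{925}\right) = \frac{241}{925}$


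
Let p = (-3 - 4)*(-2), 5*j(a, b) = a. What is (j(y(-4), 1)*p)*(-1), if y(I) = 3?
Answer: -42/5 ≈ -8.4000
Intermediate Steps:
j(a, b) = a/5
p = 14 (p = -7*(-2) = 14)
(j(y(-4), 1)*p)*(-1) = (((⅕)*3)*14)*(-1) = ((⅗)*14)*(-1) = (42/5)*(-1) = -42/5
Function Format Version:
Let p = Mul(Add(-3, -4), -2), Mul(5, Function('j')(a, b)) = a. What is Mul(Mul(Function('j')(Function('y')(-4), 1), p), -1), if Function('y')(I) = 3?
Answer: Rational(-42, 5) ≈ -8.4000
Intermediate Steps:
Function('j')(a, b) = Mul(Rational(1, 5), a)
p = 14 (p = Mul(-7, -2) = 14)
Mul(Mul(Function('j')(Function('y')(-4), 1), p), -1) = Mul(Mul(Mul(Rational(1, 5), 3), 14), -1) = Mul(Mul(Rational(3, 5), 14), -1) = Mul(Rational(42, 5), -1) = Rational(-42, 5)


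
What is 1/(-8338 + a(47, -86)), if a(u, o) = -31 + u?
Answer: -1/8322 ≈ -0.00012016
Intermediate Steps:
1/(-8338 + a(47, -86)) = 1/(-8338 + (-31 + 47)) = 1/(-8338 + 16) = 1/(-8322) = -1/8322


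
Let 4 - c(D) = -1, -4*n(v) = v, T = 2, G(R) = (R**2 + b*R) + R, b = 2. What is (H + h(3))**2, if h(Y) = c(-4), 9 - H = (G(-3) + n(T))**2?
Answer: 3025/16 ≈ 189.06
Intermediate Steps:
G(R) = R**2 + 3*R (G(R) = (R**2 + 2*R) + R = R**2 + 3*R)
n(v) = -v/4
c(D) = 5 (c(D) = 4 - 1*(-1) = 4 + 1 = 5)
H = 35/4 (H = 9 - (-3*(3 - 3) - 1/4*2)**2 = 9 - (-3*0 - 1/2)**2 = 9 - (0 - 1/2)**2 = 9 - (-1/2)**2 = 9 - 1*1/4 = 9 - 1/4 = 35/4 ≈ 8.7500)
h(Y) = 5
(H + h(3))**2 = (35/4 + 5)**2 = (55/4)**2 = 3025/16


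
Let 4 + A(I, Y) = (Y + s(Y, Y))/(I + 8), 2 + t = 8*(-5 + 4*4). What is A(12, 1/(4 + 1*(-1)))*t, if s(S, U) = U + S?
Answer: -3397/10 ≈ -339.70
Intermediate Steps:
t = 86 (t = -2 + 8*(-5 + 4*4) = -2 + 8*(-5 + 16) = -2 + 8*11 = -2 + 88 = 86)
s(S, U) = S + U
A(I, Y) = -4 + 3*Y/(8 + I) (A(I, Y) = -4 + (Y + (Y + Y))/(I + 8) = -4 + (Y + 2*Y)/(8 + I) = -4 + (3*Y)/(8 + I) = -4 + 3*Y/(8 + I))
A(12, 1/(4 + 1*(-1)))*t = ((-32 - 4*12 + 3/(4 + 1*(-1)))/(8 + 12))*86 = ((-32 - 48 + 3/(4 - 1))/20)*86 = ((-32 - 48 + 3/3)/20)*86 = ((-32 - 48 + 3*(1/3))/20)*86 = ((-32 - 48 + 1)/20)*86 = ((1/20)*(-79))*86 = -79/20*86 = -3397/10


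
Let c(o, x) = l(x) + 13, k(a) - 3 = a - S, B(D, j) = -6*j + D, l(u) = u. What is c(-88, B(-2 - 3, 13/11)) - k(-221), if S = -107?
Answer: 1231/11 ≈ 111.91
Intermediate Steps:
B(D, j) = D - 6*j
k(a) = 110 + a (k(a) = 3 + (a - 1*(-107)) = 3 + (a + 107) = 3 + (107 + a) = 110 + a)
c(o, x) = 13 + x (c(o, x) = x + 13 = 13 + x)
c(-88, B(-2 - 3, 13/11)) - k(-221) = (13 + ((-2 - 3) - 78/11)) - (110 - 221) = (13 + (-5 - 78/11)) - 1*(-111) = (13 + (-5 - 6*13/11)) + 111 = (13 + (-5 - 78/11)) + 111 = (13 - 133/11) + 111 = 10/11 + 111 = 1231/11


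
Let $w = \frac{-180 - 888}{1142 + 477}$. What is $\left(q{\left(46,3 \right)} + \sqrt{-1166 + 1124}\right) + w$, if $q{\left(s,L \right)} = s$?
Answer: $\frac{73406}{1619} + i \sqrt{42} \approx 45.34 + 6.4807 i$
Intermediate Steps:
$w = - \frac{1068}{1619} \approx -0.65967$
$\left(q{\left(46,3 \right)} + \sqrt{-1166 + 1124}\right) + w = \left(46 + \sqrt{-1166 + 1124}\right) - \frac{1068}{1619} = \left(46 + \sqrt{-42}\right) - \frac{1068}{1619} = \left(46 + i \sqrt{42}\right) - \frac{1068}{1619} = \frac{73406}{1619} + i \sqrt{42}$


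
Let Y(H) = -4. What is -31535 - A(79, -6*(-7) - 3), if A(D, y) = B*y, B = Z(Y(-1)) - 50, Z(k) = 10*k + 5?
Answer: -28220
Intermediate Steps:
Z(k) = 5 + 10*k
B = -85 (B = (5 + 10*(-4)) - 50 = (5 - 40) - 50 = -35 - 50 = -85)
A(D, y) = -85*y
-31535 - A(79, -6*(-7) - 3) = -31535 - (-85)*(-6*(-7) - 3) = -31535 - (-85)*(42 - 3) = -31535 - (-85)*39 = -31535 - 1*(-3315) = -31535 + 3315 = -28220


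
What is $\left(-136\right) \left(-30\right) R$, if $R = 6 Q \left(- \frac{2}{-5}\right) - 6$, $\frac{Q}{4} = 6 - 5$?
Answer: $14688$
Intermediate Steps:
$Q = 4$ ($Q = 4 \left(6 - 5\right) = 4 \cdot 1 = 4$)
$R = \frac{18}{5}$ ($R = 6 \cdot 4 \left(- \frac{2}{-5}\right) - 6 = 6 \cdot 4 \left(\left(-2\right) \left(- \frac{1}{5}\right)\right) - 6 = 6 \cdot 4 \cdot \frac{2}{5} - 6 = 6 \cdot \frac{8}{5} - 6 = \frac{48}{5} - 6 = \frac{18}{5} \approx 3.6$)
$\left(-136\right) \left(-30\right) R = \left(-136\right) \left(-30\right) \frac{18}{5} = 4080 \cdot \frac{18}{5} = 14688$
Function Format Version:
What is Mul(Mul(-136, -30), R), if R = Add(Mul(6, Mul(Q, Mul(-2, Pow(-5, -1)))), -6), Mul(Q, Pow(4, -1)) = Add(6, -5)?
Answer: 14688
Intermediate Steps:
Q = 4 (Q = Mul(4, Add(6, -5)) = Mul(4, 1) = 4)
R = Rational(18, 5) (R = Add(Mul(6, Mul(4, Mul(-2, Pow(-5, -1)))), -6) = Add(Mul(6, Mul(4, Mul(-2, Rational(-1, 5)))), -6) = Add(Mul(6, Mul(4, Rational(2, 5))), -6) = Add(Mul(6, Rational(8, 5)), -6) = Add(Rational(48, 5), -6) = Rational(18, 5) ≈ 3.6000)
Mul(Mul(-136, -30), R) = Mul(Mul(-136, -30), Rational(18, 5)) = Mul(4080, Rational(18, 5)) = 14688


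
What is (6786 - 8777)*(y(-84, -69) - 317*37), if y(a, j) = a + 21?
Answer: 23477872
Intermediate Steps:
y(a, j) = 21 + a
(6786 - 8777)*(y(-84, -69) - 317*37) = (6786 - 8777)*((21 - 84) - 317*37) = -1991*(-63 - 11729) = -1991*(-11792) = 23477872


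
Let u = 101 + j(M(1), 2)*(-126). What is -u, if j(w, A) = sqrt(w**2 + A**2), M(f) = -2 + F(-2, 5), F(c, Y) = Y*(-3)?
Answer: -101 + 126*sqrt(293) ≈ 2055.8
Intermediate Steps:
F(c, Y) = -3*Y
M(f) = -17 (M(f) = -2 - 3*5 = -2 - 15 = -17)
j(w, A) = sqrt(A**2 + w**2)
u = 101 - 126*sqrt(293) (u = 101 + sqrt(2**2 + (-17)**2)*(-126) = 101 + sqrt(4 + 289)*(-126) = 101 + sqrt(293)*(-126) = 101 - 126*sqrt(293) ≈ -2055.8)
-u = -(101 - 126*sqrt(293)) = -101 + 126*sqrt(293)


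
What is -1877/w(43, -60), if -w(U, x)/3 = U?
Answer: 1877/129 ≈ 14.550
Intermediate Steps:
w(U, x) = -3*U
-1877/w(43, -60) = -1877/((-3*43)) = -1877/(-129) = -1877*(-1/129) = 1877/129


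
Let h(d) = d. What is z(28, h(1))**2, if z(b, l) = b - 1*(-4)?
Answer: 1024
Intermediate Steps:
z(b, l) = 4 + b (z(b, l) = b + 4 = 4 + b)
z(28, h(1))**2 = (4 + 28)**2 = 32**2 = 1024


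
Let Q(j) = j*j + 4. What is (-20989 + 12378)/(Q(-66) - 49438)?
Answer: 8611/45078 ≈ 0.19102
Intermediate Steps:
Q(j) = 4 + j² (Q(j) = j² + 4 = 4 + j²)
(-20989 + 12378)/(Q(-66) - 49438) = (-20989 + 12378)/((4 + (-66)²) - 49438) = -8611/((4 + 4356) - 49438) = -8611/(4360 - 49438) = -8611/(-45078) = -8611*(-1/45078) = 8611/45078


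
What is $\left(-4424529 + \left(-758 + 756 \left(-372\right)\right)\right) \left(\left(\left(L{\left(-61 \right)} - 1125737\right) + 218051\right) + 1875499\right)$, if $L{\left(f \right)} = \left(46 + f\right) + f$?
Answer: $-4554672577503$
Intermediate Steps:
$L{\left(f \right)} = 46 + 2 f$
$\left(-4424529 + \left(-758 + 756 \left(-372\right)\right)\right) \left(\left(\left(L{\left(-61 \right)} - 1125737\right) + 218051\right) + 1875499\right) = \left(-4424529 + \left(-758 + 756 \left(-372\right)\right)\right) \left(\left(\left(\left(46 + 2 \left(-61\right)\right) - 1125737\right) + 218051\right) + 1875499\right) = \left(-4424529 - 281990\right) \left(\left(\left(\left(46 - 122\right) - 1125737\right) + 218051\right) + 1875499\right) = \left(-4424529 - 281990\right) \left(\left(\left(-76 - 1125737\right) + 218051\right) + 1875499\right) = - 4706519 \left(\left(-1125813 + 218051\right) + 1875499\right) = - 4706519 \left(-907762 + 1875499\right) = \left(-4706519\right) 967737 = -4554672577503$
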